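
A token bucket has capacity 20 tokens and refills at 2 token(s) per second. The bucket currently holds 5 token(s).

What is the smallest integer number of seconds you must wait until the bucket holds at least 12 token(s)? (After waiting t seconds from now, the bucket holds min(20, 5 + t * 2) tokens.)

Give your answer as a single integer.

Answer: 4

Derivation:
Need 5 + t * 2 >= 12, so t >= 7/2.
Smallest integer t = ceil(7/2) = 4.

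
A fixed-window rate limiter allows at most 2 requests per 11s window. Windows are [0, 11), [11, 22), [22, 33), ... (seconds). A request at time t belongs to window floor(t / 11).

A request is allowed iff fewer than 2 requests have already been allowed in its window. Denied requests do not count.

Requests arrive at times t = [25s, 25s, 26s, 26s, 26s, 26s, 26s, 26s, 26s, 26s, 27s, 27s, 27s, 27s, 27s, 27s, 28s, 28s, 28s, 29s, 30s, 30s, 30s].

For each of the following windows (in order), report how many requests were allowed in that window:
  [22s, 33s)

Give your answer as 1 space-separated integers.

Answer: 2

Derivation:
Processing requests:
  req#1 t=25s (window 2): ALLOW
  req#2 t=25s (window 2): ALLOW
  req#3 t=26s (window 2): DENY
  req#4 t=26s (window 2): DENY
  req#5 t=26s (window 2): DENY
  req#6 t=26s (window 2): DENY
  req#7 t=26s (window 2): DENY
  req#8 t=26s (window 2): DENY
  req#9 t=26s (window 2): DENY
  req#10 t=26s (window 2): DENY
  req#11 t=27s (window 2): DENY
  req#12 t=27s (window 2): DENY
  req#13 t=27s (window 2): DENY
  req#14 t=27s (window 2): DENY
  req#15 t=27s (window 2): DENY
  req#16 t=27s (window 2): DENY
  req#17 t=28s (window 2): DENY
  req#18 t=28s (window 2): DENY
  req#19 t=28s (window 2): DENY
  req#20 t=29s (window 2): DENY
  req#21 t=30s (window 2): DENY
  req#22 t=30s (window 2): DENY
  req#23 t=30s (window 2): DENY

Allowed counts by window: 2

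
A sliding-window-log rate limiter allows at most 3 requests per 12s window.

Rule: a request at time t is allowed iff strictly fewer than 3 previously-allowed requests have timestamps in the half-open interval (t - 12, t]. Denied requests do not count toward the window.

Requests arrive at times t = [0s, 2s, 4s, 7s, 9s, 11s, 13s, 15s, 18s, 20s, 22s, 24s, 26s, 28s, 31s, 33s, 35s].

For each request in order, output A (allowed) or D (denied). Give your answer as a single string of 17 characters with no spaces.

Answer: AAADDDAAADDDAAADD

Derivation:
Tracking allowed requests in the window:
  req#1 t=0s: ALLOW
  req#2 t=2s: ALLOW
  req#3 t=4s: ALLOW
  req#4 t=7s: DENY
  req#5 t=9s: DENY
  req#6 t=11s: DENY
  req#7 t=13s: ALLOW
  req#8 t=15s: ALLOW
  req#9 t=18s: ALLOW
  req#10 t=20s: DENY
  req#11 t=22s: DENY
  req#12 t=24s: DENY
  req#13 t=26s: ALLOW
  req#14 t=28s: ALLOW
  req#15 t=31s: ALLOW
  req#16 t=33s: DENY
  req#17 t=35s: DENY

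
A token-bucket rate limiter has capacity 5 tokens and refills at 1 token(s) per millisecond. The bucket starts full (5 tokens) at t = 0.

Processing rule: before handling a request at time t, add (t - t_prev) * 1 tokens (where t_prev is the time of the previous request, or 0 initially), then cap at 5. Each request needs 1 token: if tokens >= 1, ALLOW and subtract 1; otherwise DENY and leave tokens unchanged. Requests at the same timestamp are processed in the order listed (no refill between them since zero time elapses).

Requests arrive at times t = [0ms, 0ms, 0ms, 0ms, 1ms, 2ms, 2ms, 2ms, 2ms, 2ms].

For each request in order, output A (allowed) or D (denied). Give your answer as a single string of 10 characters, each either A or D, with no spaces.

Simulating step by step:
  req#1 t=0ms: ALLOW
  req#2 t=0ms: ALLOW
  req#3 t=0ms: ALLOW
  req#4 t=0ms: ALLOW
  req#5 t=1ms: ALLOW
  req#6 t=2ms: ALLOW
  req#7 t=2ms: ALLOW
  req#8 t=2ms: DENY
  req#9 t=2ms: DENY
  req#10 t=2ms: DENY

Answer: AAAAAAADDD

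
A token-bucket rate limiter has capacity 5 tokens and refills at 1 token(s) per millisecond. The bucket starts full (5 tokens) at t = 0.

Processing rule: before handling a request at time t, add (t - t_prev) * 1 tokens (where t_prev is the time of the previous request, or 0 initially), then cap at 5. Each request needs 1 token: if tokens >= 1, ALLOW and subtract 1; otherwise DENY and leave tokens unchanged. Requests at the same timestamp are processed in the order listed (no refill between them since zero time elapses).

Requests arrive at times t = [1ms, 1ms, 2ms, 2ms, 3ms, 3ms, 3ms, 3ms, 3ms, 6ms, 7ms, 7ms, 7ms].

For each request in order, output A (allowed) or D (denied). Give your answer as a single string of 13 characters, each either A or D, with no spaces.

Answer: AAAAAAADDAAAA

Derivation:
Simulating step by step:
  req#1 t=1ms: ALLOW
  req#2 t=1ms: ALLOW
  req#3 t=2ms: ALLOW
  req#4 t=2ms: ALLOW
  req#5 t=3ms: ALLOW
  req#6 t=3ms: ALLOW
  req#7 t=3ms: ALLOW
  req#8 t=3ms: DENY
  req#9 t=3ms: DENY
  req#10 t=6ms: ALLOW
  req#11 t=7ms: ALLOW
  req#12 t=7ms: ALLOW
  req#13 t=7ms: ALLOW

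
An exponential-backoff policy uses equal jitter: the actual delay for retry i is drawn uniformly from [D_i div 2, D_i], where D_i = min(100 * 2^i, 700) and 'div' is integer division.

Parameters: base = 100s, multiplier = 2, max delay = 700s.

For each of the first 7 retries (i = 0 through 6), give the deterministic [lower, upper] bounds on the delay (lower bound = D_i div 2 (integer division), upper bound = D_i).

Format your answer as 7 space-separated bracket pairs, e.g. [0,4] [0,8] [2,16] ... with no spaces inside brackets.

Answer: [50,100] [100,200] [200,400] [350,700] [350,700] [350,700] [350,700]

Derivation:
Computing bounds per retry:
  i=0: D_i=min(100*2^0,700)=100, bounds=[50,100]
  i=1: D_i=min(100*2^1,700)=200, bounds=[100,200]
  i=2: D_i=min(100*2^2,700)=400, bounds=[200,400]
  i=3: D_i=min(100*2^3,700)=700, bounds=[350,700]
  i=4: D_i=min(100*2^4,700)=700, bounds=[350,700]
  i=5: D_i=min(100*2^5,700)=700, bounds=[350,700]
  i=6: D_i=min(100*2^6,700)=700, bounds=[350,700]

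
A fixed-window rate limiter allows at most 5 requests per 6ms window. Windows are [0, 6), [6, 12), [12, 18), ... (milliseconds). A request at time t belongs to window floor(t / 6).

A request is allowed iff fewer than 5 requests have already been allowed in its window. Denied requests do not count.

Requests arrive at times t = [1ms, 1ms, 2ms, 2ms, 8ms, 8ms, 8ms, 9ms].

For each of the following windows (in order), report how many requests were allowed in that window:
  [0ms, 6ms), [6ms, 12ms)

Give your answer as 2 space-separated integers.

Processing requests:
  req#1 t=1ms (window 0): ALLOW
  req#2 t=1ms (window 0): ALLOW
  req#3 t=2ms (window 0): ALLOW
  req#4 t=2ms (window 0): ALLOW
  req#5 t=8ms (window 1): ALLOW
  req#6 t=8ms (window 1): ALLOW
  req#7 t=8ms (window 1): ALLOW
  req#8 t=9ms (window 1): ALLOW

Allowed counts by window: 4 4

Answer: 4 4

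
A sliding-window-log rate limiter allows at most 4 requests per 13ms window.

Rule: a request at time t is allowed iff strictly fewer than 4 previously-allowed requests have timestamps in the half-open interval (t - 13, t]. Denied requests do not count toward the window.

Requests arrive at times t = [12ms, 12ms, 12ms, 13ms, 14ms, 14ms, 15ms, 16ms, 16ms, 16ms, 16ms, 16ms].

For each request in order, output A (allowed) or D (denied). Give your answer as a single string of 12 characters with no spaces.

Tracking allowed requests in the window:
  req#1 t=12ms: ALLOW
  req#2 t=12ms: ALLOW
  req#3 t=12ms: ALLOW
  req#4 t=13ms: ALLOW
  req#5 t=14ms: DENY
  req#6 t=14ms: DENY
  req#7 t=15ms: DENY
  req#8 t=16ms: DENY
  req#9 t=16ms: DENY
  req#10 t=16ms: DENY
  req#11 t=16ms: DENY
  req#12 t=16ms: DENY

Answer: AAAADDDDDDDD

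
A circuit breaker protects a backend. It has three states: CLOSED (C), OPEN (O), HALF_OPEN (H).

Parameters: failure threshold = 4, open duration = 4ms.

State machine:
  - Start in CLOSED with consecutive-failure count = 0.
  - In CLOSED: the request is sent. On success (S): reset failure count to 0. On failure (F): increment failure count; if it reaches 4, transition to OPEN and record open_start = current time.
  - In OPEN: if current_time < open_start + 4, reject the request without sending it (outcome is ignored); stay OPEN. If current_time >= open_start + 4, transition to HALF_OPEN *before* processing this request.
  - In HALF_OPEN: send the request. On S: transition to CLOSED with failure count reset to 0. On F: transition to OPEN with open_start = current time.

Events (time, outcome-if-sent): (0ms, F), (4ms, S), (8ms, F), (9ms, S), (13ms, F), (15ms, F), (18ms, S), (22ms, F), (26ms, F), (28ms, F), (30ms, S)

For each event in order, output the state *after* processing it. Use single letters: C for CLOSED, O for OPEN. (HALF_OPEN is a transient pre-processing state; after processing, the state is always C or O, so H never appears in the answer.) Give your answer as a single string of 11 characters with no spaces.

Answer: CCCCCCCCCCC

Derivation:
State after each event:
  event#1 t=0ms outcome=F: state=CLOSED
  event#2 t=4ms outcome=S: state=CLOSED
  event#3 t=8ms outcome=F: state=CLOSED
  event#4 t=9ms outcome=S: state=CLOSED
  event#5 t=13ms outcome=F: state=CLOSED
  event#6 t=15ms outcome=F: state=CLOSED
  event#7 t=18ms outcome=S: state=CLOSED
  event#8 t=22ms outcome=F: state=CLOSED
  event#9 t=26ms outcome=F: state=CLOSED
  event#10 t=28ms outcome=F: state=CLOSED
  event#11 t=30ms outcome=S: state=CLOSED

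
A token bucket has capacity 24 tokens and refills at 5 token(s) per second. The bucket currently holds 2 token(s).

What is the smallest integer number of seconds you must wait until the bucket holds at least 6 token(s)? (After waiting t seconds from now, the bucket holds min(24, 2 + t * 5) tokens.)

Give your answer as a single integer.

Need 2 + t * 5 >= 6, so t >= 4/5.
Smallest integer t = ceil(4/5) = 1.

Answer: 1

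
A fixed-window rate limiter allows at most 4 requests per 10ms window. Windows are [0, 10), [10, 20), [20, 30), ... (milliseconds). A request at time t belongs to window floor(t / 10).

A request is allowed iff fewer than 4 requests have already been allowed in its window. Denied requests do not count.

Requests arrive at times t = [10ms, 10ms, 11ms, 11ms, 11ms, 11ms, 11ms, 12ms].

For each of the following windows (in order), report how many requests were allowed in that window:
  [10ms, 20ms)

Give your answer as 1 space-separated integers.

Processing requests:
  req#1 t=10ms (window 1): ALLOW
  req#2 t=10ms (window 1): ALLOW
  req#3 t=11ms (window 1): ALLOW
  req#4 t=11ms (window 1): ALLOW
  req#5 t=11ms (window 1): DENY
  req#6 t=11ms (window 1): DENY
  req#7 t=11ms (window 1): DENY
  req#8 t=12ms (window 1): DENY

Allowed counts by window: 4

Answer: 4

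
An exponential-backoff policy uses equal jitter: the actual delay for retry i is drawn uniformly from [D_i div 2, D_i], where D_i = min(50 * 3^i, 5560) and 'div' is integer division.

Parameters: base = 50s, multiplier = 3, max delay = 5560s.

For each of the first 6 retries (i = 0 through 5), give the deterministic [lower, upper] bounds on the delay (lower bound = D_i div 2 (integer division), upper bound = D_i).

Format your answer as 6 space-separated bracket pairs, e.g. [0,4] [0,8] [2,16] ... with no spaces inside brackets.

Computing bounds per retry:
  i=0: D_i=min(50*3^0,5560)=50, bounds=[25,50]
  i=1: D_i=min(50*3^1,5560)=150, bounds=[75,150]
  i=2: D_i=min(50*3^2,5560)=450, bounds=[225,450]
  i=3: D_i=min(50*3^3,5560)=1350, bounds=[675,1350]
  i=4: D_i=min(50*3^4,5560)=4050, bounds=[2025,4050]
  i=5: D_i=min(50*3^5,5560)=5560, bounds=[2780,5560]

Answer: [25,50] [75,150] [225,450] [675,1350] [2025,4050] [2780,5560]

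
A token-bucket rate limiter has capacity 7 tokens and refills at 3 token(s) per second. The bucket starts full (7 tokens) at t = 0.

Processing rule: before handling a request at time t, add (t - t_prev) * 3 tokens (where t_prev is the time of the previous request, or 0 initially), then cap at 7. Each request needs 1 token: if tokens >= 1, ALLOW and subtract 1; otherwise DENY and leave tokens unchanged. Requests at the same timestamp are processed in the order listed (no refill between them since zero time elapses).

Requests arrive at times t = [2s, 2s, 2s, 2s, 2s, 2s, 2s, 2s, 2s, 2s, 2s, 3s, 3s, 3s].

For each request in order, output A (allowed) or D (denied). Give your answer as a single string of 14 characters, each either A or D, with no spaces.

Answer: AAAAAAADDDDAAA

Derivation:
Simulating step by step:
  req#1 t=2s: ALLOW
  req#2 t=2s: ALLOW
  req#3 t=2s: ALLOW
  req#4 t=2s: ALLOW
  req#5 t=2s: ALLOW
  req#6 t=2s: ALLOW
  req#7 t=2s: ALLOW
  req#8 t=2s: DENY
  req#9 t=2s: DENY
  req#10 t=2s: DENY
  req#11 t=2s: DENY
  req#12 t=3s: ALLOW
  req#13 t=3s: ALLOW
  req#14 t=3s: ALLOW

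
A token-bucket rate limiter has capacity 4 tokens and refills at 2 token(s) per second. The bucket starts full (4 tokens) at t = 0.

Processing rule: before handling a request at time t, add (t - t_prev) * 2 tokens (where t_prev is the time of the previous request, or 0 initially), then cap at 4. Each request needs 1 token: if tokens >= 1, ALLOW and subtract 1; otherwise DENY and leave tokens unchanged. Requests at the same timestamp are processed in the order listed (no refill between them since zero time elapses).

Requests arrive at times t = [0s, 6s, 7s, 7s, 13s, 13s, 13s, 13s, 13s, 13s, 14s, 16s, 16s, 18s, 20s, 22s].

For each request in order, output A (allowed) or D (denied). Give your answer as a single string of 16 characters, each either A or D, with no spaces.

Answer: AAAAAAAADDAAAAAA

Derivation:
Simulating step by step:
  req#1 t=0s: ALLOW
  req#2 t=6s: ALLOW
  req#3 t=7s: ALLOW
  req#4 t=7s: ALLOW
  req#5 t=13s: ALLOW
  req#6 t=13s: ALLOW
  req#7 t=13s: ALLOW
  req#8 t=13s: ALLOW
  req#9 t=13s: DENY
  req#10 t=13s: DENY
  req#11 t=14s: ALLOW
  req#12 t=16s: ALLOW
  req#13 t=16s: ALLOW
  req#14 t=18s: ALLOW
  req#15 t=20s: ALLOW
  req#16 t=22s: ALLOW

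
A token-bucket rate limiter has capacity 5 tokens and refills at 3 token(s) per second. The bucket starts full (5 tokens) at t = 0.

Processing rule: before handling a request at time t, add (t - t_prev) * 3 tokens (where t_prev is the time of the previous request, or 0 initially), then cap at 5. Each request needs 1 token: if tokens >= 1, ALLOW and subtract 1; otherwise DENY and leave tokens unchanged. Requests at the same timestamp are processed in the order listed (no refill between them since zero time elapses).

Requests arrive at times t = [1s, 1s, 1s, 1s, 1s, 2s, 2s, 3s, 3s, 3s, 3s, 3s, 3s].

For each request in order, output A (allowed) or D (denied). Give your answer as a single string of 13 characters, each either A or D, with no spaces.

Answer: AAAAAAAAAAADD

Derivation:
Simulating step by step:
  req#1 t=1s: ALLOW
  req#2 t=1s: ALLOW
  req#3 t=1s: ALLOW
  req#4 t=1s: ALLOW
  req#5 t=1s: ALLOW
  req#6 t=2s: ALLOW
  req#7 t=2s: ALLOW
  req#8 t=3s: ALLOW
  req#9 t=3s: ALLOW
  req#10 t=3s: ALLOW
  req#11 t=3s: ALLOW
  req#12 t=3s: DENY
  req#13 t=3s: DENY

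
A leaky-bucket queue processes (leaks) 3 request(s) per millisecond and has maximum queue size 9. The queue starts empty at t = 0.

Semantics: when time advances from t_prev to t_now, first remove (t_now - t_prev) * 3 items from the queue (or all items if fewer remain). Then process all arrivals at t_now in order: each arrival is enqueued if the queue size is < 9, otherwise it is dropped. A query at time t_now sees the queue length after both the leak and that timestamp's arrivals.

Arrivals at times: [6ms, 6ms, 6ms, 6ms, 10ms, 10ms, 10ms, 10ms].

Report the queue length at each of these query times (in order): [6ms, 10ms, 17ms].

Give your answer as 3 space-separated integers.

Answer: 4 4 0

Derivation:
Queue lengths at query times:
  query t=6ms: backlog = 4
  query t=10ms: backlog = 4
  query t=17ms: backlog = 0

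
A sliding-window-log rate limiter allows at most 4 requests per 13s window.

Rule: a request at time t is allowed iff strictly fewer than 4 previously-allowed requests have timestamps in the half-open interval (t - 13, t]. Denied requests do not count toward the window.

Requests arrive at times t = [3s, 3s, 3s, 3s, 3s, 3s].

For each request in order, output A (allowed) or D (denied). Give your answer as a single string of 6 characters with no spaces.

Tracking allowed requests in the window:
  req#1 t=3s: ALLOW
  req#2 t=3s: ALLOW
  req#3 t=3s: ALLOW
  req#4 t=3s: ALLOW
  req#5 t=3s: DENY
  req#6 t=3s: DENY

Answer: AAAADD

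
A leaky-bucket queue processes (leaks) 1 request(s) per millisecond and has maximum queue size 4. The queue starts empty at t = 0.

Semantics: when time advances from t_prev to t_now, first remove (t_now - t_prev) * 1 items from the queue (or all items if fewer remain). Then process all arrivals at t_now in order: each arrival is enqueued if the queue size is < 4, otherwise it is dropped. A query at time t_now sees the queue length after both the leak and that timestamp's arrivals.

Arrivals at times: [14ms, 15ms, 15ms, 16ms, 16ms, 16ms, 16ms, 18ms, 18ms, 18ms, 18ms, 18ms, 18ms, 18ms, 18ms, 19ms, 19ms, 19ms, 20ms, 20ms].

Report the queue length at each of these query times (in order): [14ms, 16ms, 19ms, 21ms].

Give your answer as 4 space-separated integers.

Queue lengths at query times:
  query t=14ms: backlog = 1
  query t=16ms: backlog = 4
  query t=19ms: backlog = 4
  query t=21ms: backlog = 3

Answer: 1 4 4 3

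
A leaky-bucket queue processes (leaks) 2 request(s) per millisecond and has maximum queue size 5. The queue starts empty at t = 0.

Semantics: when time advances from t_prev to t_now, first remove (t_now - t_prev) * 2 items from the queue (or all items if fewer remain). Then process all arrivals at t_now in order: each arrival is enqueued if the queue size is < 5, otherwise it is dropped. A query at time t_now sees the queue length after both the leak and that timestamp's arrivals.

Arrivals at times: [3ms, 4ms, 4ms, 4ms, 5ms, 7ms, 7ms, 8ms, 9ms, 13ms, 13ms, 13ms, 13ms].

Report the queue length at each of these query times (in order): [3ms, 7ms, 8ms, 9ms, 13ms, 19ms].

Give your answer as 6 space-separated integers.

Queue lengths at query times:
  query t=3ms: backlog = 1
  query t=7ms: backlog = 2
  query t=8ms: backlog = 1
  query t=9ms: backlog = 1
  query t=13ms: backlog = 4
  query t=19ms: backlog = 0

Answer: 1 2 1 1 4 0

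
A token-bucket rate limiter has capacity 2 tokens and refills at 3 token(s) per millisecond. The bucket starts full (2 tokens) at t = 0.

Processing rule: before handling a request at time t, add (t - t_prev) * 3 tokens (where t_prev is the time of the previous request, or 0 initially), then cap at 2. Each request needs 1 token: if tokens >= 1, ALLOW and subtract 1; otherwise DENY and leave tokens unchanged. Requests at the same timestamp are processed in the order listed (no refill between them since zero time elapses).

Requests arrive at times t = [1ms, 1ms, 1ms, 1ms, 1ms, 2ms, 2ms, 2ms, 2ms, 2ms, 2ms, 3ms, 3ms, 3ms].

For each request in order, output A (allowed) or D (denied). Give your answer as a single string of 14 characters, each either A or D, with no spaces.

Simulating step by step:
  req#1 t=1ms: ALLOW
  req#2 t=1ms: ALLOW
  req#3 t=1ms: DENY
  req#4 t=1ms: DENY
  req#5 t=1ms: DENY
  req#6 t=2ms: ALLOW
  req#7 t=2ms: ALLOW
  req#8 t=2ms: DENY
  req#9 t=2ms: DENY
  req#10 t=2ms: DENY
  req#11 t=2ms: DENY
  req#12 t=3ms: ALLOW
  req#13 t=3ms: ALLOW
  req#14 t=3ms: DENY

Answer: AADDDAADDDDAAD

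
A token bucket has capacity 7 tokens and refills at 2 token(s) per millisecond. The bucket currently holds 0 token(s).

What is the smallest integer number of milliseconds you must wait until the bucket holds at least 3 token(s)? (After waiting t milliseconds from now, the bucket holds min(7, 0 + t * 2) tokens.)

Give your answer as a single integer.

Need 0 + t * 2 >= 3, so t >= 3/2.
Smallest integer t = ceil(3/2) = 2.

Answer: 2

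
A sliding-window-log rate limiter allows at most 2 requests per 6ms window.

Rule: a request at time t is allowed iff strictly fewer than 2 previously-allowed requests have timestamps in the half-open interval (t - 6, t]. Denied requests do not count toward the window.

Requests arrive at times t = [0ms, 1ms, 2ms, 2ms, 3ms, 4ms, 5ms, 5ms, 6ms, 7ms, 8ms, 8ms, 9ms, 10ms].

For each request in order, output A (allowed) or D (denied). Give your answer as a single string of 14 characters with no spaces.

Answer: AADDDDDDAADDDD

Derivation:
Tracking allowed requests in the window:
  req#1 t=0ms: ALLOW
  req#2 t=1ms: ALLOW
  req#3 t=2ms: DENY
  req#4 t=2ms: DENY
  req#5 t=3ms: DENY
  req#6 t=4ms: DENY
  req#7 t=5ms: DENY
  req#8 t=5ms: DENY
  req#9 t=6ms: ALLOW
  req#10 t=7ms: ALLOW
  req#11 t=8ms: DENY
  req#12 t=8ms: DENY
  req#13 t=9ms: DENY
  req#14 t=10ms: DENY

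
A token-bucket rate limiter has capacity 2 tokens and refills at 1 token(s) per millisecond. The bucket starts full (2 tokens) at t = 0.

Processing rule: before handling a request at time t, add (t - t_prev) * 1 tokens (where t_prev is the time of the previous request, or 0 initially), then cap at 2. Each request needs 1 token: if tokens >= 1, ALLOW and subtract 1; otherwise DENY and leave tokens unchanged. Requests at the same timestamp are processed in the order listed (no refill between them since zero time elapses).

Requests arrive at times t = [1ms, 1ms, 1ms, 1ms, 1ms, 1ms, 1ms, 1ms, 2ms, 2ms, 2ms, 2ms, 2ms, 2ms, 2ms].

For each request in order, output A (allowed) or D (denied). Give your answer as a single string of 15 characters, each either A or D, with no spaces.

Simulating step by step:
  req#1 t=1ms: ALLOW
  req#2 t=1ms: ALLOW
  req#3 t=1ms: DENY
  req#4 t=1ms: DENY
  req#5 t=1ms: DENY
  req#6 t=1ms: DENY
  req#7 t=1ms: DENY
  req#8 t=1ms: DENY
  req#9 t=2ms: ALLOW
  req#10 t=2ms: DENY
  req#11 t=2ms: DENY
  req#12 t=2ms: DENY
  req#13 t=2ms: DENY
  req#14 t=2ms: DENY
  req#15 t=2ms: DENY

Answer: AADDDDDDADDDDDD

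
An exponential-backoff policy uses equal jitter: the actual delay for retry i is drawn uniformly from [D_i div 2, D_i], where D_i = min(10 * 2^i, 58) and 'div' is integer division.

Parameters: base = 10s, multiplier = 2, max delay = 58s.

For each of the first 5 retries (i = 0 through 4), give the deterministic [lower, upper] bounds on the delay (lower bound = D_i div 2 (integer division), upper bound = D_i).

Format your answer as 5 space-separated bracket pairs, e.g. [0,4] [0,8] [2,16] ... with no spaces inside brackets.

Computing bounds per retry:
  i=0: D_i=min(10*2^0,58)=10, bounds=[5,10]
  i=1: D_i=min(10*2^1,58)=20, bounds=[10,20]
  i=2: D_i=min(10*2^2,58)=40, bounds=[20,40]
  i=3: D_i=min(10*2^3,58)=58, bounds=[29,58]
  i=4: D_i=min(10*2^4,58)=58, bounds=[29,58]

Answer: [5,10] [10,20] [20,40] [29,58] [29,58]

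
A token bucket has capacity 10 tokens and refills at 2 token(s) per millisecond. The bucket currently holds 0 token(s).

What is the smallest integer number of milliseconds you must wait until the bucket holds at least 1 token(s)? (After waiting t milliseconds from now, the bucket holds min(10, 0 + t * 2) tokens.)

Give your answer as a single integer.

Answer: 1

Derivation:
Need 0 + t * 2 >= 1, so t >= 1/2.
Smallest integer t = ceil(1/2) = 1.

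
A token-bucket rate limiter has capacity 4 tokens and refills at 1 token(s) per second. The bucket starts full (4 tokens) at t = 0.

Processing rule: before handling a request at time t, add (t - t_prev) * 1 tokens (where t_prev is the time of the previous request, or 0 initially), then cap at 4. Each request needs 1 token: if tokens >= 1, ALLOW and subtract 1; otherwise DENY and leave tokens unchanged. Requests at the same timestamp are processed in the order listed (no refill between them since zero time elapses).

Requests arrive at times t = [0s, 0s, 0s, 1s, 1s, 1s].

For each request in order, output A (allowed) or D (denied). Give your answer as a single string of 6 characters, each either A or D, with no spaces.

Answer: AAAAAD

Derivation:
Simulating step by step:
  req#1 t=0s: ALLOW
  req#2 t=0s: ALLOW
  req#3 t=0s: ALLOW
  req#4 t=1s: ALLOW
  req#5 t=1s: ALLOW
  req#6 t=1s: DENY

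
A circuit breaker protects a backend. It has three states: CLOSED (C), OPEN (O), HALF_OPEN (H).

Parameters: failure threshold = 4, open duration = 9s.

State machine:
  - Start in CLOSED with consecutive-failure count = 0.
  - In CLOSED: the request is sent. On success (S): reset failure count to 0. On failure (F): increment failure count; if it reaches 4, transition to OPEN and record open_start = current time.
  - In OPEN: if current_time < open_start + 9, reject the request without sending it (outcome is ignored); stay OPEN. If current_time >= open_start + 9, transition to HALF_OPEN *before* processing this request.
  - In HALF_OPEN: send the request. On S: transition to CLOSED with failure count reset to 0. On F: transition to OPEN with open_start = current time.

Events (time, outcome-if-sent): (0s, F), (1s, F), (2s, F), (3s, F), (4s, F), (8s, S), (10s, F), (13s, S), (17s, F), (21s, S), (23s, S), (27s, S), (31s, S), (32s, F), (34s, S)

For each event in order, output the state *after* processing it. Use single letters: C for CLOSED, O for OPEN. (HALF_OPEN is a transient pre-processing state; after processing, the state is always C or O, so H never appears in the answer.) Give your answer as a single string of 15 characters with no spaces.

Answer: CCCOOOOCCCCCCCC

Derivation:
State after each event:
  event#1 t=0s outcome=F: state=CLOSED
  event#2 t=1s outcome=F: state=CLOSED
  event#3 t=2s outcome=F: state=CLOSED
  event#4 t=3s outcome=F: state=OPEN
  event#5 t=4s outcome=F: state=OPEN
  event#6 t=8s outcome=S: state=OPEN
  event#7 t=10s outcome=F: state=OPEN
  event#8 t=13s outcome=S: state=CLOSED
  event#9 t=17s outcome=F: state=CLOSED
  event#10 t=21s outcome=S: state=CLOSED
  event#11 t=23s outcome=S: state=CLOSED
  event#12 t=27s outcome=S: state=CLOSED
  event#13 t=31s outcome=S: state=CLOSED
  event#14 t=32s outcome=F: state=CLOSED
  event#15 t=34s outcome=S: state=CLOSED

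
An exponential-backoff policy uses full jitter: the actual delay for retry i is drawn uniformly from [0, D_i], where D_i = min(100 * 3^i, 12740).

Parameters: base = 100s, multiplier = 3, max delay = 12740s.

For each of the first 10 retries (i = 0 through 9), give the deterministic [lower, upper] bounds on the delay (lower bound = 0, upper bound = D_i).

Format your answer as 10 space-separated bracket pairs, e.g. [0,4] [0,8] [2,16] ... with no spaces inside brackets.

Answer: [0,100] [0,300] [0,900] [0,2700] [0,8100] [0,12740] [0,12740] [0,12740] [0,12740] [0,12740]

Derivation:
Computing bounds per retry:
  i=0: D_i=min(100*3^0,12740)=100, bounds=[0,100]
  i=1: D_i=min(100*3^1,12740)=300, bounds=[0,300]
  i=2: D_i=min(100*3^2,12740)=900, bounds=[0,900]
  i=3: D_i=min(100*3^3,12740)=2700, bounds=[0,2700]
  i=4: D_i=min(100*3^4,12740)=8100, bounds=[0,8100]
  i=5: D_i=min(100*3^5,12740)=12740, bounds=[0,12740]
  i=6: D_i=min(100*3^6,12740)=12740, bounds=[0,12740]
  i=7: D_i=min(100*3^7,12740)=12740, bounds=[0,12740]
  i=8: D_i=min(100*3^8,12740)=12740, bounds=[0,12740]
  i=9: D_i=min(100*3^9,12740)=12740, bounds=[0,12740]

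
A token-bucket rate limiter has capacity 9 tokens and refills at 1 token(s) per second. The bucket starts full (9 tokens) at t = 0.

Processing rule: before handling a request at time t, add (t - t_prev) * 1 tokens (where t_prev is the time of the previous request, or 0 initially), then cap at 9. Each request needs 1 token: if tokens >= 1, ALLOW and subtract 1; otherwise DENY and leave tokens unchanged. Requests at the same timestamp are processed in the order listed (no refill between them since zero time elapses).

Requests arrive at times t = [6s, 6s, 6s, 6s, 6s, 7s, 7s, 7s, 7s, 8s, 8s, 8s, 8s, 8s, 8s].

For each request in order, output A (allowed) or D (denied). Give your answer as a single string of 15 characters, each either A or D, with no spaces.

Answer: AAAAAAAAAAADDDD

Derivation:
Simulating step by step:
  req#1 t=6s: ALLOW
  req#2 t=6s: ALLOW
  req#3 t=6s: ALLOW
  req#4 t=6s: ALLOW
  req#5 t=6s: ALLOW
  req#6 t=7s: ALLOW
  req#7 t=7s: ALLOW
  req#8 t=7s: ALLOW
  req#9 t=7s: ALLOW
  req#10 t=8s: ALLOW
  req#11 t=8s: ALLOW
  req#12 t=8s: DENY
  req#13 t=8s: DENY
  req#14 t=8s: DENY
  req#15 t=8s: DENY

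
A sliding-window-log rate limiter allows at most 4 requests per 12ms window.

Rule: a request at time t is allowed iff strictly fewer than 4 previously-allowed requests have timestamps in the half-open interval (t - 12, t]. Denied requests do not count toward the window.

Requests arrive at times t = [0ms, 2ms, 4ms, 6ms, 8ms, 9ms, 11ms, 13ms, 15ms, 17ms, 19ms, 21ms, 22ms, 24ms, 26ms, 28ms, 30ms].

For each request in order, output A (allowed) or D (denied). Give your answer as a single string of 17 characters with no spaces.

Answer: AAAADDDAAAADDDAAA

Derivation:
Tracking allowed requests in the window:
  req#1 t=0ms: ALLOW
  req#2 t=2ms: ALLOW
  req#3 t=4ms: ALLOW
  req#4 t=6ms: ALLOW
  req#5 t=8ms: DENY
  req#6 t=9ms: DENY
  req#7 t=11ms: DENY
  req#8 t=13ms: ALLOW
  req#9 t=15ms: ALLOW
  req#10 t=17ms: ALLOW
  req#11 t=19ms: ALLOW
  req#12 t=21ms: DENY
  req#13 t=22ms: DENY
  req#14 t=24ms: DENY
  req#15 t=26ms: ALLOW
  req#16 t=28ms: ALLOW
  req#17 t=30ms: ALLOW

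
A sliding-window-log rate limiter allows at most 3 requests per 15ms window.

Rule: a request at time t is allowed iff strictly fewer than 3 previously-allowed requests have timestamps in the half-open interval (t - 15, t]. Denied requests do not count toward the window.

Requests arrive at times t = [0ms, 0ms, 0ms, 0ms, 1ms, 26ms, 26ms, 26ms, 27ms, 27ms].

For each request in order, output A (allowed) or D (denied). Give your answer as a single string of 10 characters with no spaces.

Answer: AAADDAAADD

Derivation:
Tracking allowed requests in the window:
  req#1 t=0ms: ALLOW
  req#2 t=0ms: ALLOW
  req#3 t=0ms: ALLOW
  req#4 t=0ms: DENY
  req#5 t=1ms: DENY
  req#6 t=26ms: ALLOW
  req#7 t=26ms: ALLOW
  req#8 t=26ms: ALLOW
  req#9 t=27ms: DENY
  req#10 t=27ms: DENY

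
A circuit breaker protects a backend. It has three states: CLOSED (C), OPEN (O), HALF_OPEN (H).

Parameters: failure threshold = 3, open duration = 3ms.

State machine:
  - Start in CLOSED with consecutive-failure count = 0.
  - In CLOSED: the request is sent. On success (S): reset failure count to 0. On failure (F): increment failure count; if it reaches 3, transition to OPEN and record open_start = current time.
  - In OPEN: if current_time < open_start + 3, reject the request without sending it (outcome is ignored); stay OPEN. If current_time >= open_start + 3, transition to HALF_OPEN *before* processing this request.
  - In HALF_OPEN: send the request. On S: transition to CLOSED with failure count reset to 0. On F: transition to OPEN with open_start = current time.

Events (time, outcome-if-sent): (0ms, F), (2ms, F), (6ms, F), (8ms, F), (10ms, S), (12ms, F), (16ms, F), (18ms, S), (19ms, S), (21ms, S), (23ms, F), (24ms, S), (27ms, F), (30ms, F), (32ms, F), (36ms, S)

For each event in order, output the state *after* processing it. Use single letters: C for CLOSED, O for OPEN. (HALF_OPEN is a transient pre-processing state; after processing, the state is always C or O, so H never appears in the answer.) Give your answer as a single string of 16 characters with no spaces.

Answer: CCOOCCCCCCCCCCOC

Derivation:
State after each event:
  event#1 t=0ms outcome=F: state=CLOSED
  event#2 t=2ms outcome=F: state=CLOSED
  event#3 t=6ms outcome=F: state=OPEN
  event#4 t=8ms outcome=F: state=OPEN
  event#5 t=10ms outcome=S: state=CLOSED
  event#6 t=12ms outcome=F: state=CLOSED
  event#7 t=16ms outcome=F: state=CLOSED
  event#8 t=18ms outcome=S: state=CLOSED
  event#9 t=19ms outcome=S: state=CLOSED
  event#10 t=21ms outcome=S: state=CLOSED
  event#11 t=23ms outcome=F: state=CLOSED
  event#12 t=24ms outcome=S: state=CLOSED
  event#13 t=27ms outcome=F: state=CLOSED
  event#14 t=30ms outcome=F: state=CLOSED
  event#15 t=32ms outcome=F: state=OPEN
  event#16 t=36ms outcome=S: state=CLOSED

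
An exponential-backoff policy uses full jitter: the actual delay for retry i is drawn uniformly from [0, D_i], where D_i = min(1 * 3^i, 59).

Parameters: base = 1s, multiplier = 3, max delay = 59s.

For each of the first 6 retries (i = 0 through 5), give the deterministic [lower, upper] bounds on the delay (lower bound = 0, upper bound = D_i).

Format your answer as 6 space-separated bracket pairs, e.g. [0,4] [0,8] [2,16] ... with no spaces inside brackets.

Computing bounds per retry:
  i=0: D_i=min(1*3^0,59)=1, bounds=[0,1]
  i=1: D_i=min(1*3^1,59)=3, bounds=[0,3]
  i=2: D_i=min(1*3^2,59)=9, bounds=[0,9]
  i=3: D_i=min(1*3^3,59)=27, bounds=[0,27]
  i=4: D_i=min(1*3^4,59)=59, bounds=[0,59]
  i=5: D_i=min(1*3^5,59)=59, bounds=[0,59]

Answer: [0,1] [0,3] [0,9] [0,27] [0,59] [0,59]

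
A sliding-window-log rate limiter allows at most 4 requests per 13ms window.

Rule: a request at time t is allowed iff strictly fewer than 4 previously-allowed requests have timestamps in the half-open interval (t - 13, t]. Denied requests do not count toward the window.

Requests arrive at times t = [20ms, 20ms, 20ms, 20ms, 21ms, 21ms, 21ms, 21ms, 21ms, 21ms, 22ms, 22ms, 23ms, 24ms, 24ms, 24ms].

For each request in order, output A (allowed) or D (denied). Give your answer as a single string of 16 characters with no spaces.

Tracking allowed requests in the window:
  req#1 t=20ms: ALLOW
  req#2 t=20ms: ALLOW
  req#3 t=20ms: ALLOW
  req#4 t=20ms: ALLOW
  req#5 t=21ms: DENY
  req#6 t=21ms: DENY
  req#7 t=21ms: DENY
  req#8 t=21ms: DENY
  req#9 t=21ms: DENY
  req#10 t=21ms: DENY
  req#11 t=22ms: DENY
  req#12 t=22ms: DENY
  req#13 t=23ms: DENY
  req#14 t=24ms: DENY
  req#15 t=24ms: DENY
  req#16 t=24ms: DENY

Answer: AAAADDDDDDDDDDDD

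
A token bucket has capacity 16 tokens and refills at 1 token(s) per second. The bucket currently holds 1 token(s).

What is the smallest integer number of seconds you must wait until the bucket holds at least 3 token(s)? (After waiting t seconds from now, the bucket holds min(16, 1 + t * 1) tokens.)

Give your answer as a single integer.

Answer: 2

Derivation:
Need 1 + t * 1 >= 3, so t >= 2/1.
Smallest integer t = ceil(2/1) = 2.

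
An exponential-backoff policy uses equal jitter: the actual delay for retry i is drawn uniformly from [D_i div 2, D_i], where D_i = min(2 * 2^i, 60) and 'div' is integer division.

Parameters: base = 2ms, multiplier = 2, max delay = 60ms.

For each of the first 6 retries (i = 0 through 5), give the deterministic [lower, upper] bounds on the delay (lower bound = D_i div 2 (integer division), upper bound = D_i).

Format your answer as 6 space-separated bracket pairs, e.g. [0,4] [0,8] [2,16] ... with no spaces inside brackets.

Computing bounds per retry:
  i=0: D_i=min(2*2^0,60)=2, bounds=[1,2]
  i=1: D_i=min(2*2^1,60)=4, bounds=[2,4]
  i=2: D_i=min(2*2^2,60)=8, bounds=[4,8]
  i=3: D_i=min(2*2^3,60)=16, bounds=[8,16]
  i=4: D_i=min(2*2^4,60)=32, bounds=[16,32]
  i=5: D_i=min(2*2^5,60)=60, bounds=[30,60]

Answer: [1,2] [2,4] [4,8] [8,16] [16,32] [30,60]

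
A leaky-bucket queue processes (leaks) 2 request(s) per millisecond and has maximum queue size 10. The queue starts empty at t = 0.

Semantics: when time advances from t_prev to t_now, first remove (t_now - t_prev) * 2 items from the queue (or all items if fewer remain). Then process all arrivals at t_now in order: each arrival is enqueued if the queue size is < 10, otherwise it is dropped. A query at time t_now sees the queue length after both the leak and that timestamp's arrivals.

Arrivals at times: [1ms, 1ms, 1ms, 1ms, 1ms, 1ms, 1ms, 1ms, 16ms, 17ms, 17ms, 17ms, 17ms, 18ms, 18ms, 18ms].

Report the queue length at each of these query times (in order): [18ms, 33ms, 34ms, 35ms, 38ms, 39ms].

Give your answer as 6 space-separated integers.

Queue lengths at query times:
  query t=18ms: backlog = 5
  query t=33ms: backlog = 0
  query t=34ms: backlog = 0
  query t=35ms: backlog = 0
  query t=38ms: backlog = 0
  query t=39ms: backlog = 0

Answer: 5 0 0 0 0 0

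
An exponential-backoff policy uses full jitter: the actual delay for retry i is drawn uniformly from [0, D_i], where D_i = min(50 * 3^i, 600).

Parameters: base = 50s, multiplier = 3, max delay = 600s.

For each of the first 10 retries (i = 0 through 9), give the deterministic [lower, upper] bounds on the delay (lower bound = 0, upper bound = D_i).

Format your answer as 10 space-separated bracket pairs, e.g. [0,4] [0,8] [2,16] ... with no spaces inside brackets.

Computing bounds per retry:
  i=0: D_i=min(50*3^0,600)=50, bounds=[0,50]
  i=1: D_i=min(50*3^1,600)=150, bounds=[0,150]
  i=2: D_i=min(50*3^2,600)=450, bounds=[0,450]
  i=3: D_i=min(50*3^3,600)=600, bounds=[0,600]
  i=4: D_i=min(50*3^4,600)=600, bounds=[0,600]
  i=5: D_i=min(50*3^5,600)=600, bounds=[0,600]
  i=6: D_i=min(50*3^6,600)=600, bounds=[0,600]
  i=7: D_i=min(50*3^7,600)=600, bounds=[0,600]
  i=8: D_i=min(50*3^8,600)=600, bounds=[0,600]
  i=9: D_i=min(50*3^9,600)=600, bounds=[0,600]

Answer: [0,50] [0,150] [0,450] [0,600] [0,600] [0,600] [0,600] [0,600] [0,600] [0,600]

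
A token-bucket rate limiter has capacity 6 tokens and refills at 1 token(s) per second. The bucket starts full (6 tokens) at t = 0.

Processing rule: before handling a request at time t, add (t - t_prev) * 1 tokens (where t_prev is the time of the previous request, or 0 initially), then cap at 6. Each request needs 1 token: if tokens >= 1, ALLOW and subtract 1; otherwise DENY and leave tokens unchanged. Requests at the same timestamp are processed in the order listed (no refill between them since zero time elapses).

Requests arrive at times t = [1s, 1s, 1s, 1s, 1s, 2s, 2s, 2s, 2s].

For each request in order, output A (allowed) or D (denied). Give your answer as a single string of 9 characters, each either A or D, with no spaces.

Simulating step by step:
  req#1 t=1s: ALLOW
  req#2 t=1s: ALLOW
  req#3 t=1s: ALLOW
  req#4 t=1s: ALLOW
  req#5 t=1s: ALLOW
  req#6 t=2s: ALLOW
  req#7 t=2s: ALLOW
  req#8 t=2s: DENY
  req#9 t=2s: DENY

Answer: AAAAAAADD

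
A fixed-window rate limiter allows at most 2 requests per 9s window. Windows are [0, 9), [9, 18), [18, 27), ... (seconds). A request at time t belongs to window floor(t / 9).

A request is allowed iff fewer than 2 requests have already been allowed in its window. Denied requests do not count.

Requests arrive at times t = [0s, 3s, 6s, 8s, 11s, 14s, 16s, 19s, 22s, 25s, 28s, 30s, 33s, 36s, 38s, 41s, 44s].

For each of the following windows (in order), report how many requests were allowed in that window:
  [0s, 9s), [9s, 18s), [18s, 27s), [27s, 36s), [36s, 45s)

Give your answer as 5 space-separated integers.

Answer: 2 2 2 2 2

Derivation:
Processing requests:
  req#1 t=0s (window 0): ALLOW
  req#2 t=3s (window 0): ALLOW
  req#3 t=6s (window 0): DENY
  req#4 t=8s (window 0): DENY
  req#5 t=11s (window 1): ALLOW
  req#6 t=14s (window 1): ALLOW
  req#7 t=16s (window 1): DENY
  req#8 t=19s (window 2): ALLOW
  req#9 t=22s (window 2): ALLOW
  req#10 t=25s (window 2): DENY
  req#11 t=28s (window 3): ALLOW
  req#12 t=30s (window 3): ALLOW
  req#13 t=33s (window 3): DENY
  req#14 t=36s (window 4): ALLOW
  req#15 t=38s (window 4): ALLOW
  req#16 t=41s (window 4): DENY
  req#17 t=44s (window 4): DENY

Allowed counts by window: 2 2 2 2 2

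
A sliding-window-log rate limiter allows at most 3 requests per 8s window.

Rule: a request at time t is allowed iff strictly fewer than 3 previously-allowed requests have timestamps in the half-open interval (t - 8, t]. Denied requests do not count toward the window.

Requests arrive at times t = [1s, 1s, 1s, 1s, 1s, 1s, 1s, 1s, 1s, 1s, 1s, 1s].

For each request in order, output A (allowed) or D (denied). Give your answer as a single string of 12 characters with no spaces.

Answer: AAADDDDDDDDD

Derivation:
Tracking allowed requests in the window:
  req#1 t=1s: ALLOW
  req#2 t=1s: ALLOW
  req#3 t=1s: ALLOW
  req#4 t=1s: DENY
  req#5 t=1s: DENY
  req#6 t=1s: DENY
  req#7 t=1s: DENY
  req#8 t=1s: DENY
  req#9 t=1s: DENY
  req#10 t=1s: DENY
  req#11 t=1s: DENY
  req#12 t=1s: DENY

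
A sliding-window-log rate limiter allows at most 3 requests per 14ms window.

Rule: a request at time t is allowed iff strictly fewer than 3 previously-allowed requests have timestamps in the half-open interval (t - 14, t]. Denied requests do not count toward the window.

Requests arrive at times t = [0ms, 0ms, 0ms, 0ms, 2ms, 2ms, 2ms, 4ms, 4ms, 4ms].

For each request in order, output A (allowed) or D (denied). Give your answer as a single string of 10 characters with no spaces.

Answer: AAADDDDDDD

Derivation:
Tracking allowed requests in the window:
  req#1 t=0ms: ALLOW
  req#2 t=0ms: ALLOW
  req#3 t=0ms: ALLOW
  req#4 t=0ms: DENY
  req#5 t=2ms: DENY
  req#6 t=2ms: DENY
  req#7 t=2ms: DENY
  req#8 t=4ms: DENY
  req#9 t=4ms: DENY
  req#10 t=4ms: DENY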